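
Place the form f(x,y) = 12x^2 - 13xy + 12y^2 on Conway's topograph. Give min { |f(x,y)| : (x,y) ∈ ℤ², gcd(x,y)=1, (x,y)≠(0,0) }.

translate: b→11 (≡-13 mod 24), so (12,-13,12)→(12,11,11)
flip: (12,11,11)→(11,-11,12)
translate: b→11 (≡-11 mod 22), so (11,-11,12)→(11,11,12)
reduced (well bottom): (11,11,12) with a≤c, −a<b≤a
well minimum = a = 11

11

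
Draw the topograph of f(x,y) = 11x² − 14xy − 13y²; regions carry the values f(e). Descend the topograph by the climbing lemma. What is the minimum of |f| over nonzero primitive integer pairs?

descent: ρ → (-13,14,11)  [lands on river]
river: ρ → (11,8,-16)
river: ρ → (-16,24,3)
river: ρ → (3,24,-16)
river: ρ → (-16,8,11)
river: ρ → (11,14,-13)
river: ρ → (-13,12,12)
river: ρ → (12,12,-13)
closes: descent 1, river 8
min |a| on river = 3

3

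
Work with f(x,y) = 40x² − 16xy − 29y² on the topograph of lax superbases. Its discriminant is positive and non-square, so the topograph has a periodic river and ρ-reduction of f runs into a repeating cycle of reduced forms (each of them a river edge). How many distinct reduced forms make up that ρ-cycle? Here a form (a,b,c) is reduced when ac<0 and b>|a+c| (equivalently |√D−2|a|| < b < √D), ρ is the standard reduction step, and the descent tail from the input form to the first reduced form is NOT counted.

D = 4896, ⌊√D⌋ = 69
descent: ρ → (-29,16,40)  [lands on river]
river: ρ → (40,64,-5)
river: ρ → (-5,66,27)
river: ρ → (27,42,-29)
ρ-cycle length = 4 (tail of 1 descent step not counted)

4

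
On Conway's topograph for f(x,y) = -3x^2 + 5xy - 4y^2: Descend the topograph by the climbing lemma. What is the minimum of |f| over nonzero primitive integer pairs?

translate: b→1 (≡-5 mod 6), so (3,-5,4)→(3,1,2)
flip: (3,1,2)→(2,-1,3)
reduced (well bottom): (2,-1,3) with a≤c, −a<b≤a
well minimum |f| = |-2| = 2 (negative-definite)

2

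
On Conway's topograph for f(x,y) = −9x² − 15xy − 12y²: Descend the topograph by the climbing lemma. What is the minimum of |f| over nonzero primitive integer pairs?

translate: b→-3 (≡15 mod 18), so (9,15,12)→(9,-3,6)
flip: (9,-3,6)→(6,3,9)
reduced (well bottom): (6,3,9) with a≤c, −a<b≤a
well minimum |f| = |-6| = 6 (negative-definite)

6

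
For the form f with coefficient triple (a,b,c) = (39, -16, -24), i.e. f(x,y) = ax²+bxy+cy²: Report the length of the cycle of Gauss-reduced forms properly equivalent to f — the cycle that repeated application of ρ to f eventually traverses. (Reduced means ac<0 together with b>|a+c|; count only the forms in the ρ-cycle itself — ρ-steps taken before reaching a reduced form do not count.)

D = 4000, ⌊√D⌋ = 63
descent: ρ → (-24,16,39)  [lands on river]
river: ρ → (39,62,-1)
river: ρ → (-1,62,39)
river: ρ → (39,16,-24)
river: ρ → (-24,32,31)
river: ρ → (31,30,-25)
river: ρ → (-25,20,36)
river: ρ → (36,52,-9)
river: ρ → (-9,56,24)
river: ρ → (24,40,-25)
river: ρ → (-25,60,4)
river: ρ → (4,60,-25)
river: ρ → (-25,40,24)
river: ρ → (24,56,-9)
river: ρ → (-9,52,36)
river: ρ → (36,20,-25)
river: ρ → (-25,30,31)
river: ρ → (31,32,-24)
ρ-cycle length = 18 (tail of 1 descent step not counted)

18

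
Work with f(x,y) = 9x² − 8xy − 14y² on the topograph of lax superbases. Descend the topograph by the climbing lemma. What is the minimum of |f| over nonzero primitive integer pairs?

descent: ρ → (-14,8,9)  [lands on river]
river: ρ → (9,10,-13)
river: ρ → (-13,16,6)
river: ρ → (6,20,-7)
river: ρ → (-7,22,3)
river: ρ → (3,20,-14)
closes: descent 1, river 6
min |a| on river = 3

3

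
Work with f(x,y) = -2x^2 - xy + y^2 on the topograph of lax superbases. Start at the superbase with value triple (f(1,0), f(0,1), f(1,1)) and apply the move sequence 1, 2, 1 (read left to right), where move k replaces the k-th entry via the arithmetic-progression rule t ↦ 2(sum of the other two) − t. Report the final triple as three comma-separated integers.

start (-2,1,-2) = (f(1,0),f(0,1),f(1,1))
replace slot 1: 2·(1+(-2)) − (-2) = 0 → (0,1,-2)
replace slot 2: 2·(0+(-2)) − 1 = -5 → (0,-5,-2)
replace slot 1: 2·((-5)+(-2)) − 0 = -14 → (-14,-5,-2)

-14,-5,-2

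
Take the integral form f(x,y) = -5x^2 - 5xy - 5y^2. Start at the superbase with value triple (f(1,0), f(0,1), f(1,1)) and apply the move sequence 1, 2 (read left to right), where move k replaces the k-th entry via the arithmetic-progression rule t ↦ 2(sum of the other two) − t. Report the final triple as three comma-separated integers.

start (-5,-5,-15) = (f(1,0),f(0,1),f(1,1))
replace slot 1: 2·((-5)+(-15)) − (-5) = -35 → (-35,-5,-15)
replace slot 2: 2·((-35)+(-15)) − (-5) = -95 → (-35,-95,-15)

-35,-95,-15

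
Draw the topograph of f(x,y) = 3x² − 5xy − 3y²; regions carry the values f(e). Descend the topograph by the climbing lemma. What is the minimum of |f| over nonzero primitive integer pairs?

descent: ρ → (-3,5,3)  [lands on river]
river: ρ → (3,7,-1)
river: ρ → (-1,7,3)
river: ρ → (3,5,-3)
river: ρ → (-3,7,1)
river: ρ → (1,7,-3)
closes: descent 1, river 6
min |a| on river = 1

1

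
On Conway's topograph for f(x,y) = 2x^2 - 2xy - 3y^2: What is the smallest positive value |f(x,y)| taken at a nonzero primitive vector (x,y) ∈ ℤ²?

descent: ρ → (-3,2,2)  [lands on river]
river: ρ → (2,2,-3)
river: ρ → (-3,4,1)
river: ρ → (1,4,-3)
closes: descent 1, river 4
min |a| on river = 1

1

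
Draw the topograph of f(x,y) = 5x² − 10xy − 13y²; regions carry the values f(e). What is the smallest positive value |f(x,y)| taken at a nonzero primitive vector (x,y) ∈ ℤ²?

descent: ρ → (-13,10,5)  [lands on river]
river: ρ → (5,10,-13)
river: ρ → (-13,16,2)
river: ρ → (2,16,-13)
closes: descent 1, river 4
min |a| on river = 2

2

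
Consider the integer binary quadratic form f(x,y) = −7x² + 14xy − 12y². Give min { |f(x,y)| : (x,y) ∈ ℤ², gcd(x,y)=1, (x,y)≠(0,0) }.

translate: b→0 (≡-14 mod 14), so (7,-14,12)→(7,0,5)
flip: (7,0,5)→(5,0,7)
reduced (well bottom): (5,0,7) with a≤c, −a<b≤a
well minimum |f| = |-5| = 5 (negative-definite)

5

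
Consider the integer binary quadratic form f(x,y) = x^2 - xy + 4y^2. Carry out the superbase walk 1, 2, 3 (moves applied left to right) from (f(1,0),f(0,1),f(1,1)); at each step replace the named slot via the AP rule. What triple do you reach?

start (1,4,4) = (f(1,0),f(0,1),f(1,1))
replace slot 1: 2·(4+4) − 1 = 15 → (15,4,4)
replace slot 2: 2·(15+4) − 4 = 34 → (15,34,4)
replace slot 3: 2·(15+34) − 4 = 94 → (15,34,94)

15,34,94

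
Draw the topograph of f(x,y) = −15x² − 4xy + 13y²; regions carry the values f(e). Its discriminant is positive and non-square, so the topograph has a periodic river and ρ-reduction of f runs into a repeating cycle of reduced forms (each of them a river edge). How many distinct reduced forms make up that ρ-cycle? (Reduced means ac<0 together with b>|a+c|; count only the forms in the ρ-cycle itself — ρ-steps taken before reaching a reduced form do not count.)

D = 796, ⌊√D⌋ = 28
descent: ρ → (13,4,-15)  [lands on river]
river: ρ → (-15,26,2)
river: ρ → (2,26,-15)
river: ρ → (-15,4,13)
river: ρ → (13,22,-6)
river: ρ → (-6,26,5)
river: ρ → (5,24,-11)
river: ρ → (-11,20,9)
river: ρ → (9,16,-15)
river: ρ → (-15,14,10)
river: ρ → (10,26,-3)
river: ρ → (-3,28,1)
river: ρ → (1,28,-3)
river: ρ → (-3,26,10)
river: ρ → (10,14,-15)
river: ρ → (-15,16,9)
river: ρ → (9,20,-11)
river: ρ → (-11,24,5)
river: ρ → (5,26,-6)
river: ρ → (-6,22,13)
ρ-cycle length = 20 (tail of 1 descent step not counted)

20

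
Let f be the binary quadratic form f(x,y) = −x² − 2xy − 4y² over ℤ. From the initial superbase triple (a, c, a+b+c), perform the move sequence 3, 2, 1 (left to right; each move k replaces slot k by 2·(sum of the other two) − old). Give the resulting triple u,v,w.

start (-1,-4,-7) = (f(1,0),f(0,1),f(1,1))
replace slot 3: 2·((-1)+(-4)) − (-7) = -3 → (-1,-4,-3)
replace slot 2: 2·((-1)+(-3)) − (-4) = -4 → (-1,-4,-3)
replace slot 1: 2·((-4)+(-3)) − (-1) = -13 → (-13,-4,-3)

-13,-4,-3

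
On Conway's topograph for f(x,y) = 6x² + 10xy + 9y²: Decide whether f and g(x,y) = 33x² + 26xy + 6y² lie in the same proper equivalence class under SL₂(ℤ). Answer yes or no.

D₁ = -116, D₂ = -116
f: translate: b→-2 (≡10 mod 12), so (6,10,9)→(6,-2,5)
f: flip: (6,-2,5)→(5,2,6)
f: reduced (well bottom): (5,2,6) with a≤c, −a<b≤a
g: flip: (33,26,6)→(6,-26,33)
g: translate: b→-2 (≡-26 mod 12), so (6,-26,33)→(6,-2,5)
g: flip: (6,-2,5)→(5,2,6)
g: reduced (well bottom): (5,2,6) with a≤c, −a<b≤a
reduced forms (5, 2, 6) vs (5, 2, 6) ⇒ equivalent

yes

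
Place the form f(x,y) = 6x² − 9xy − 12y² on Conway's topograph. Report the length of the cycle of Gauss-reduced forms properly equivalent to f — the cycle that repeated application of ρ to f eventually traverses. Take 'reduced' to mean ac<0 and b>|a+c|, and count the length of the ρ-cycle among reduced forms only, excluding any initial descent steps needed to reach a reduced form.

D = 369, ⌊√D⌋ = 19
descent: ρ → (-12,9,6)  [lands on river]
river: ρ → (6,15,-6)
river: ρ → (-6,9,12)
river: ρ → (12,15,-3)
river: ρ → (-3,15,12)
river: ρ → (12,9,-6)
river: ρ → (-6,15,6)
river: ρ → (6,9,-12)
river: ρ → (-12,15,3)
river: ρ → (3,15,-12)
ρ-cycle length = 10 (tail of 1 descent step not counted)

10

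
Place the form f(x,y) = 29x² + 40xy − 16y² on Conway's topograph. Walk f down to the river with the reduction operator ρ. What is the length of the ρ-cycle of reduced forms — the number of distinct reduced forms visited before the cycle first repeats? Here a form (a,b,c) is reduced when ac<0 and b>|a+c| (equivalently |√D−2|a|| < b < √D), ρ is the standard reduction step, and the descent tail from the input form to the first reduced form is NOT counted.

D = 3456, ⌊√D⌋ = 58
river: ρ → (-16,56,5)
river: ρ → (5,54,-27)
river: ρ → (-27,54,5)
river: ρ → (5,56,-16)
river: ρ → (-16,40,29)
river: ρ → (29,18,-27)
river: ρ → (-27,36,20)
river: ρ → (20,44,-19)
river: ρ → (-19,32,32)
river: ρ → (32,32,-19)
river: ρ → (-19,44,20)
river: ρ → (20,36,-27)
river: ρ → (-27,18,29)
river: ρ → (29,40,-16)
ρ-cycle length = 14 (tail of 0 descent steps not counted)

14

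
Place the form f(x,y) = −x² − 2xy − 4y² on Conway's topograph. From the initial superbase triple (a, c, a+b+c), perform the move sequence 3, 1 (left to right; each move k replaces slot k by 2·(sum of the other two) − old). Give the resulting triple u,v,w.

start (-1,-4,-7) = (f(1,0),f(0,1),f(1,1))
replace slot 3: 2·((-1)+(-4)) − (-7) = -3 → (-1,-4,-3)
replace slot 1: 2·((-4)+(-3)) − (-1) = -13 → (-13,-4,-3)

-13,-4,-3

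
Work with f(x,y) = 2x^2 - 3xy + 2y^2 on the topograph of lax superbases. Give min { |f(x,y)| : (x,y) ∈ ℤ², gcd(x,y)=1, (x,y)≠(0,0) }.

translate: b→1 (≡-3 mod 4), so (2,-3,2)→(2,1,1)
flip: (2,1,1)→(1,-1,2)
translate: b→1 (≡-1 mod 2), so (1,-1,2)→(1,1,2)
reduced (well bottom): (1,1,2) with a≤c, −a<b≤a
well minimum = a = 1

1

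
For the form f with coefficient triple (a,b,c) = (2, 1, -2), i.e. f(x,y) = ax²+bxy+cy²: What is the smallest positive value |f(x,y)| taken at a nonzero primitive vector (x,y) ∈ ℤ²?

river: ρ → (-2,3,1)
river: ρ → (1,3,-2)
river: ρ → (-2,1,2)
river: ρ → (2,3,-1)
river: ρ → (-1,3,2)
river: ρ → (2,1,-2)
closes: descent 0, river 6
min |a| on river = 1

1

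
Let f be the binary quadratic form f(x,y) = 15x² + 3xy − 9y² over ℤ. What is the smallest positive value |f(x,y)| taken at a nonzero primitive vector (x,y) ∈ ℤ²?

descent: ρ → (-9,15,9)  [lands on river]
river: ρ → (9,21,-3)
river: ρ → (-3,21,9)
river: ρ → (9,15,-9)
river: ρ → (-9,21,3)
river: ρ → (3,21,-9)
closes: descent 1, river 6
min |a| on river = 3

3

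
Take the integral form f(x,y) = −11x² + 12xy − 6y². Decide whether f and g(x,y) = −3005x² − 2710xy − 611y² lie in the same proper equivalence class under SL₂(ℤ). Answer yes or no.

D₁ = -120, D₂ = -120
f is negative-definite; reduce −f:
−f: translate: b→10 (≡-12 mod 22), so (11,-12,6)→(11,10,5)
−f: flip: (11,10,5)→(5,-10,11)
−f: translate: b→0 (≡-10 mod 10), so (5,-10,11)→(5,0,6)
−f: reduced (well bottom): (5,0,6) with a≤c, −a<b≤a
flip sign back: reduced form of f is (-5,0,-6)
g is negative-definite; reduce −g:
−g: flip: (3005,2710,611)→(611,-2710,3005)
−g: translate: b→-266 (≡-2710 mod 1222), so (611,-2710,3005)→(611,-266,29)
−g: flip: (611,-266,29)→(29,266,611)
−g: translate: b→-24 (≡266 mod 58), so (29,266,611)→(29,-24,6)
−g: flip: (29,-24,6)→(6,24,29)
−g: translate: b→0 (≡24 mod 12), so (6,24,29)→(6,0,5)
−g: flip: (6,0,5)→(5,0,6)
−g: reduced (well bottom): (5,0,6) with a≤c, −a<b≤a
flip sign back: reduced form of g is (-5,0,-6)
reduced forms (-5, 0, -6) vs (-5, 0, -6) ⇒ equivalent

yes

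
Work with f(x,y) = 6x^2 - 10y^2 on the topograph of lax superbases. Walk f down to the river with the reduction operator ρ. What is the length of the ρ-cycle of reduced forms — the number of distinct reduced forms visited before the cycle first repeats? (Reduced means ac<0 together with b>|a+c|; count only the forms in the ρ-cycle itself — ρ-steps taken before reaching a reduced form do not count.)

D = 240, ⌊√D⌋ = 15
descent: ρ → (-10,0,6)
descent: ρ → (6,12,-4)  [lands on river]
river: ρ → (-4,12,6)
ρ-cycle length = 2 (tail of 2 descent steps not counted)

2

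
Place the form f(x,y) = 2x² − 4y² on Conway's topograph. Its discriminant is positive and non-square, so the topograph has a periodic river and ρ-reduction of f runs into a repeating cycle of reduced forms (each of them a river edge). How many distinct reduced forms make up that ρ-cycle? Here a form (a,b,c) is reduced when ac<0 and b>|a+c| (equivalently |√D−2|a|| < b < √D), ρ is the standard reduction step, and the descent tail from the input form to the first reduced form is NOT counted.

D = 32, ⌊√D⌋ = 5
descent: ρ → (-4,0,2)
descent: ρ → (2,4,-2)  [lands on river]
river: ρ → (-2,4,2)
ρ-cycle length = 2 (tail of 2 descent steps not counted)

2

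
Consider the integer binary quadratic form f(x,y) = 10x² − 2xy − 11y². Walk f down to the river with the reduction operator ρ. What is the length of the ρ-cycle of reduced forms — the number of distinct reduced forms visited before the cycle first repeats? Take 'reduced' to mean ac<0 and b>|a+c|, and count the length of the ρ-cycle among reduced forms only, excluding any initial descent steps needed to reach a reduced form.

D = 444, ⌊√D⌋ = 21
descent: ρ → (-11,2,10)  [lands on river]
river: ρ → (10,18,-3)
river: ρ → (-3,18,10)
river: ρ → (10,2,-11)
river: ρ → (-11,20,1)
river: ρ → (1,20,-11)
ρ-cycle length = 6 (tail of 1 descent step not counted)

6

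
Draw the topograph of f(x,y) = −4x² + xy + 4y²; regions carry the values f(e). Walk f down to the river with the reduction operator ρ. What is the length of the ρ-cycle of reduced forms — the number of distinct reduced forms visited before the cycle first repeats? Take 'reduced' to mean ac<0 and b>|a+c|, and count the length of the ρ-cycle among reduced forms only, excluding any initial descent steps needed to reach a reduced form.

D = 65, ⌊√D⌋ = 8
river: ρ → (4,7,-1)
river: ρ → (-1,7,4)
river: ρ → (4,1,-4)
river: ρ → (-4,7,1)
river: ρ → (1,7,-4)
river: ρ → (-4,1,4)
ρ-cycle length = 6 (tail of 0 descent steps not counted)

6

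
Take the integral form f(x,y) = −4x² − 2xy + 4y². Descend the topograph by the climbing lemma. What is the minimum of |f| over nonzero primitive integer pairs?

descent: ρ → (4,2,-4)  [lands on river]
river: ρ → (-4,6,2)
river: ρ → (2,6,-4)
river: ρ → (-4,2,4)
river: ρ → (4,6,-2)
river: ρ → (-2,6,4)
closes: descent 1, river 6
min |a| on river = 2

2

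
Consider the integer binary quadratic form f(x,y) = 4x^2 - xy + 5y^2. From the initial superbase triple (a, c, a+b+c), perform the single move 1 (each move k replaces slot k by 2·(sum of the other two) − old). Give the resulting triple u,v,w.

start (4,5,8) = (f(1,0),f(0,1),f(1,1))
replace slot 1: 2·(5+8) − 4 = 22 → (22,5,8)

22,5,8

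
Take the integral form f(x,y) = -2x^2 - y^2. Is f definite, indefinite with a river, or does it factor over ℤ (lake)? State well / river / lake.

D = b²−4ac = 0² − 4·(-2)·(-1) = -8
D < 0 ⇒ definite ⇒ every region one sign ⇒ single well

well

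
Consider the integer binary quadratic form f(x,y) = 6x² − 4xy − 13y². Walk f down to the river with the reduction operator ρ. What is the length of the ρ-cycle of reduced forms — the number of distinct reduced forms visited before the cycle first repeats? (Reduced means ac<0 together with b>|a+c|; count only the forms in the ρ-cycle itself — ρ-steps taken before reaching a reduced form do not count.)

D = 328, ⌊√D⌋ = 18
descent: ρ → (-13,4,6)
descent: ρ → (6,8,-11)  [lands on river]
river: ρ → (-11,14,3)
river: ρ → (3,16,-6)
river: ρ → (-6,8,11)
river: ρ → (11,14,-3)
river: ρ → (-3,16,6)
ρ-cycle length = 6 (tail of 2 descent steps not counted)

6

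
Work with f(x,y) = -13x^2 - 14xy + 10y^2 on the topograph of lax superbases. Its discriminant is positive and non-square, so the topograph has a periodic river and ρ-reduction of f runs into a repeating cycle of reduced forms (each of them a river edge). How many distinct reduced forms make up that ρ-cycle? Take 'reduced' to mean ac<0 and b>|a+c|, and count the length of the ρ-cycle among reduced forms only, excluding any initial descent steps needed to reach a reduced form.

D = 716, ⌊√D⌋ = 26
descent: ρ → (10,14,-13)  [lands on river]
river: ρ → (-13,12,11)
river: ρ → (11,10,-14)
river: ρ → (-14,18,7)
river: ρ → (7,24,-5)
river: ρ → (-5,26,2)
river: ρ → (2,26,-5)
river: ρ → (-5,24,7)
river: ρ → (7,18,-14)
river: ρ → (-14,10,11)
river: ρ → (11,12,-13)
river: ρ → (-13,14,10)
river: ρ → (10,26,-1)
river: ρ → (-1,26,10)
ρ-cycle length = 14 (tail of 1 descent step not counted)

14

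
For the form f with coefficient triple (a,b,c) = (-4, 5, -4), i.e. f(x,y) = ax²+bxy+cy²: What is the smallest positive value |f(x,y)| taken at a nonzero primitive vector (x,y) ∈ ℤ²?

translate: b→3 (≡-5 mod 8), so (4,-5,4)→(4,3,3)
flip: (4,3,3)→(3,-3,4)
translate: b→3 (≡-3 mod 6), so (3,-3,4)→(3,3,4)
reduced (well bottom): (3,3,4) with a≤c, −a<b≤a
well minimum |f| = |-3| = 3 (negative-definite)

3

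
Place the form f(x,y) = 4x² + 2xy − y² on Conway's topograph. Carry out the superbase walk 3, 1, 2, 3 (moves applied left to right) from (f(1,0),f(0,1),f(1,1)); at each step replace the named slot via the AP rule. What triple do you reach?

start (4,-1,5) = (f(1,0),f(0,1),f(1,1))
replace slot 3: 2·(4+(-1)) − 5 = 1 → (4,-1,1)
replace slot 1: 2·((-1)+1) − 4 = -4 → (-4,-1,1)
replace slot 2: 2·((-4)+1) − (-1) = -5 → (-4,-5,1)
replace slot 3: 2·((-4)+(-5)) − 1 = -19 → (-4,-5,-19)

-4,-5,-19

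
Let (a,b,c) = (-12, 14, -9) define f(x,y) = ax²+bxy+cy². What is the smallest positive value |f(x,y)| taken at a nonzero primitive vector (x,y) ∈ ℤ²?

translate: b→10 (≡-14 mod 24), so (12,-14,9)→(12,10,7)
flip: (12,10,7)→(7,-10,12)
translate: b→4 (≡-10 mod 14), so (7,-10,12)→(7,4,9)
reduced (well bottom): (7,4,9) with a≤c, −a<b≤a
well minimum |f| = |-7| = 7 (negative-definite)

7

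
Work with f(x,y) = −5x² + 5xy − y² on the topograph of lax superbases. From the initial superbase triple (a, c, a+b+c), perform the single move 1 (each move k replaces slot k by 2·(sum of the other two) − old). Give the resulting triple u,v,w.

start (-5,-1,-1) = (f(1,0),f(0,1),f(1,1))
replace slot 1: 2·((-1)+(-1)) − (-5) = 1 → (1,-1,-1)

1,-1,-1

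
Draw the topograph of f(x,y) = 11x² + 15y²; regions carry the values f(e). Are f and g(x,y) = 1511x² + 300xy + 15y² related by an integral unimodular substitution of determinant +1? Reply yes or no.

D₁ = -660, D₂ = -660
f: reduced (well bottom): (11,0,15) with a≤c, −a<b≤a
g: flip: (1511,300,15)→(15,-300,1511)
g: translate: b→0 (≡-300 mod 30), so (15,-300,1511)→(15,0,11)
g: flip: (15,0,11)→(11,0,15)
g: reduced (well bottom): (11,0,15) with a≤c, −a<b≤a
reduced forms (11, 0, 15) vs (11, 0, 15) ⇒ equivalent

yes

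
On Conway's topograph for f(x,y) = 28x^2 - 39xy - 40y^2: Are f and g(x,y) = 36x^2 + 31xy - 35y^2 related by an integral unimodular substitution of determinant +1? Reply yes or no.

D₁ = 6001, D₂ = 6001
river cycle of f (length 30): (-40, 39, 28), (28, 73, -6), (-6, 71, 40), (40, 9, -37), (-37, 65, 12), (12, 55, -62), (-62, 69, 5), (5, 71, -48), (-48, 25, 28), (28, 31, -45), … (20 more)
river cycle of g (length 36): (-35, 39, 32), (32, 25, -42), (-42, 59, 15), (15, 61, -38), (-38, 15, 38), (38, 61, -15), (-15, 59, 42), (42, 25, -32), (-32, 39, 35), (35, 31, -36), … (26 more)
cycles differ ⇒ inequivalent

no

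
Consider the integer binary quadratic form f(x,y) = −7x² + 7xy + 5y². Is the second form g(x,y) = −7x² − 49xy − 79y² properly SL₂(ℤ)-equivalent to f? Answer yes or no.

D₁ = 189, D₂ = 189
river cycle of f (length 4): (5, 13, -1), (-1, 13, 5), (5, 7, -7), (-7, 7, 5)
river cycle of g (length 4): (-7, 7, 5), (5, 13, -1), (-1, 13, 5), (5, 7, -7)
cycles coincide ⇒ equivalent

yes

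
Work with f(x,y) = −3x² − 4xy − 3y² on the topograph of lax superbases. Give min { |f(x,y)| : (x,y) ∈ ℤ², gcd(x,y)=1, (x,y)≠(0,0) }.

translate: b→-2 (≡4 mod 6), so (3,4,3)→(3,-2,2)
flip: (3,-2,2)→(2,2,3)
reduced (well bottom): (2,2,3) with a≤c, −a<b≤a
well minimum |f| = |-2| = 2 (negative-definite)

2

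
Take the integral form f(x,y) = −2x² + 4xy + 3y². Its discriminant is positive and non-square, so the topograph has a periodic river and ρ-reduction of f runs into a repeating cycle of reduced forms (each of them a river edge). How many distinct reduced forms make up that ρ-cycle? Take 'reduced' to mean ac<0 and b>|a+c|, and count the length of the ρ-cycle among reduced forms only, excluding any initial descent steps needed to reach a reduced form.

D = 40, ⌊√D⌋ = 6
river: ρ → (3,2,-3)
river: ρ → (-3,4,2)
river: ρ → (2,4,-3)
river: ρ → (-3,2,3)
river: ρ → (3,4,-2)
river: ρ → (-2,4,3)
ρ-cycle length = 6 (tail of 0 descent steps not counted)

6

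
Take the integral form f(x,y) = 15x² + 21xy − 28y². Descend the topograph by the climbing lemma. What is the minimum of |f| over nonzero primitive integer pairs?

river: ρ → (-28,35,8)
river: ρ → (8,45,-3)
river: ρ → (-3,45,8)
river: ρ → (8,35,-28)
river: ρ → (-28,21,15)
river: ρ → (15,39,-10)
river: ρ → (-10,41,11)
river: ρ → (11,25,-34)
river: ρ → (-34,43,2)
river: ρ → (2,45,-12)
river: ρ → (-12,27,29)
river: ρ → (29,31,-10)
river: ρ → (-10,29,32)
river: ρ → (32,35,-7)
river: ρ → (-7,35,32)
river: ρ → (32,29,-10)
river: ρ → (-10,31,29)
river: ρ → (29,27,-12)
river: ρ → (-12,45,2)
river: ρ → (2,43,-34)
river: ρ → (-34,25,11)
river: ρ → (11,41,-10)
river: ρ → (-10,39,15)
river: ρ → (15,21,-28)
closes: descent 0, river 24
min |a| on river = 2

2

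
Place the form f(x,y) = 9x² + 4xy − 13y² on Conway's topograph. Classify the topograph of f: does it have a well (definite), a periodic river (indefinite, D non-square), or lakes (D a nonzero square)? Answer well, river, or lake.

D = b²−4ac = 4² − 4·9·(-13) = 484
D = 22² is a perfect square ⇒ form factors over ℤ ⇒ lakes

lake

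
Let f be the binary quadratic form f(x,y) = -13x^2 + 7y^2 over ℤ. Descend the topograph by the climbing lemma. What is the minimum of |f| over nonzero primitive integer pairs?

descent: ρ → (7,14,-6)  [lands on river]
river: ρ → (-6,10,11)
river: ρ → (11,12,-5)
river: ρ → (-5,18,2)
river: ρ → (2,18,-5)
river: ρ → (-5,12,11)
river: ρ → (11,10,-6)
river: ρ → (-6,14,7)
closes: descent 1, river 8
min |a| on river = 2

2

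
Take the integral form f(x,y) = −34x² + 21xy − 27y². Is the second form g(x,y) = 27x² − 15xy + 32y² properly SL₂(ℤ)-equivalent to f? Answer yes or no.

D₁ = -3231, D₂ = -3231
f is negative-definite; reduce −f:
−f: flip: (34,-21,27)→(27,21,34)
−f: reduced (well bottom): (27,21,34) with a≤c, −a<b≤a
flip sign back: reduced form of f is (-27,-21,-34)
g: reduced (well bottom): (27,-15,32) with a≤c, −a<b≤a
reduced forms (-27, -21, -34) vs (27, -15, 32) ⇒ inequivalent

no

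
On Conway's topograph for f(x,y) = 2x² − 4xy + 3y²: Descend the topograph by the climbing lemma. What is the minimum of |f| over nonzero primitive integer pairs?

translate: b→0 (≡-4 mod 4), so (2,-4,3)→(2,0,1)
flip: (2,0,1)→(1,0,2)
reduced (well bottom): (1,0,2) with a≤c, −a<b≤a
well minimum = a = 1

1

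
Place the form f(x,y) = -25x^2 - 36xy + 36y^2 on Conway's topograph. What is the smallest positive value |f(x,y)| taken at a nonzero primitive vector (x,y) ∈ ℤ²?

descent: ρ → (36,36,-25)  [lands on river]
river: ρ → (-25,64,8)
river: ρ → (8,64,-25)
river: ρ → (-25,36,36)
closes: descent 1, river 4
min |a| on river = 8

8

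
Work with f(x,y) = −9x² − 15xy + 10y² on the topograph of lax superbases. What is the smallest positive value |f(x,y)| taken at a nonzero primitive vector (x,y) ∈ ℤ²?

descent: ρ → (10,15,-9)  [lands on river]
river: ρ → (-9,21,4)
river: ρ → (4,19,-14)
river: ρ → (-14,9,9)
river: ρ → (9,9,-14)
river: ρ → (-14,19,4)
river: ρ → (4,21,-9)
river: ρ → (-9,15,10)
river: ρ → (10,5,-14)
river: ρ → (-14,23,1)
river: ρ → (1,23,-14)
river: ρ → (-14,5,10)
closes: descent 1, river 12
min |a| on river = 1

1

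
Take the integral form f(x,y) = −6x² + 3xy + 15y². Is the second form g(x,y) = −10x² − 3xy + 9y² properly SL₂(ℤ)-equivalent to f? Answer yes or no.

D₁ = 369, D₂ = 369
river cycle of f (length 10): (-6, 15, 6), (6, 9, -12), (-12, 15, 3), (3, 15, -12), (-12, 9, 6), (6, 15, -6), (-6, 9, 12), (12, 15, -3), (-3, 15, 12), (12, 9, -6)
river cycle of g (length 16): (9, 3, -10), (-10, 17, 2), (2, 19, -1), (-1, 19, 2), (2, 17, -10), (-10, 3, 9), (9, 15, -4), (-4, 17, 5), (5, 13, -10), (-10, 7, 8), … (6 more)
cycles differ ⇒ inequivalent

no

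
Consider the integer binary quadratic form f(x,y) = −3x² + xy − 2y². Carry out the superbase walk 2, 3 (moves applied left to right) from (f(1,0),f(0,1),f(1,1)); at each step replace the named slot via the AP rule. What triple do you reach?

start (-3,-2,-4) = (f(1,0),f(0,1),f(1,1))
replace slot 2: 2·((-3)+(-4)) − (-2) = -12 → (-3,-12,-4)
replace slot 3: 2·((-3)+(-12)) − (-4) = -26 → (-3,-12,-26)

-3,-12,-26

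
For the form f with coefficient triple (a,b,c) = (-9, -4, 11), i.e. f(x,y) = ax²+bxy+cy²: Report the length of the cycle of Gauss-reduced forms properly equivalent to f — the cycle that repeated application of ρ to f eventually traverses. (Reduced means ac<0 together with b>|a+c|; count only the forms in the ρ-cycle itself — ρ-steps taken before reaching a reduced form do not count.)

D = 412, ⌊√D⌋ = 20
descent: ρ → (11,4,-9)  [lands on river]
river: ρ → (-9,14,6)
river: ρ → (6,10,-13)
river: ρ → (-13,16,3)
river: ρ → (3,20,-1)
river: ρ → (-1,20,3)
river: ρ → (3,16,-13)
river: ρ → (-13,10,6)
river: ρ → (6,14,-9)
river: ρ → (-9,4,11)
river: ρ → (11,18,-2)
river: ρ → (-2,18,11)
ρ-cycle length = 12 (tail of 1 descent step not counted)

12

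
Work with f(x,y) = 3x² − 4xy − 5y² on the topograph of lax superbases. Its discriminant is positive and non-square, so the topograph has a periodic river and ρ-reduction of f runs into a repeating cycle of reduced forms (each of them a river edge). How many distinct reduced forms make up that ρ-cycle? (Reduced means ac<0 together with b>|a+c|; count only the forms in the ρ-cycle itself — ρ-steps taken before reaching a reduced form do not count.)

D = 76, ⌊√D⌋ = 8
descent: ρ → (-5,4,3)  [lands on river]
river: ρ → (3,8,-1)
river: ρ → (-1,8,3)
river: ρ → (3,4,-5)
river: ρ → (-5,6,2)
river: ρ → (2,6,-5)
ρ-cycle length = 6 (tail of 1 descent step not counted)

6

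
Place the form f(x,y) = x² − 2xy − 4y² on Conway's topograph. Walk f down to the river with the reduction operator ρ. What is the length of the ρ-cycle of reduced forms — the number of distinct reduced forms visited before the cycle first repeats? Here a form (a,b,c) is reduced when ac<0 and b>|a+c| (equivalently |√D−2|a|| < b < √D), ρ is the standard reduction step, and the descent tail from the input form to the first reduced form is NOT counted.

D = 20, ⌊√D⌋ = 4
descent: ρ → (-4,2,1)
descent: ρ → (1,4,-1)  [lands on river]
river: ρ → (-1,4,1)
ρ-cycle length = 2 (tail of 2 descent steps not counted)

2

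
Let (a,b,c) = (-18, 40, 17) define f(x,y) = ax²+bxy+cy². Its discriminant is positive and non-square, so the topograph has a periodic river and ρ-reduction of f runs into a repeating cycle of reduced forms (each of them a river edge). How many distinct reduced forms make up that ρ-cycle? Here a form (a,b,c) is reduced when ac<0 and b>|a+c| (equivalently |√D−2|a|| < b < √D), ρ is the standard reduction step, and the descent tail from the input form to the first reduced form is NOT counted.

D = 2824, ⌊√D⌋ = 53
river: ρ → (17,28,-30)
river: ρ → (-30,32,15)
river: ρ → (15,28,-34)
river: ρ → (-34,40,9)
river: ρ → (9,50,-9)
river: ρ → (-9,40,34)
river: ρ → (34,28,-15)
river: ρ → (-15,32,30)
river: ρ → (30,28,-17)
river: ρ → (-17,40,18)
river: ρ → (18,32,-25)
river: ρ → (-25,18,25)
river: ρ → (25,32,-18)
river: ρ → (-18,40,17)
ρ-cycle length = 14 (tail of 0 descent steps not counted)

14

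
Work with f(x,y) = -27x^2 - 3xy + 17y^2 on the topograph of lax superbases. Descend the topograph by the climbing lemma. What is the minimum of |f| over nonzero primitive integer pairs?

descent: ρ → (17,37,-7)  [lands on river]
river: ρ → (-7,33,27)
river: ρ → (27,21,-13)
river: ρ → (-13,31,17)
closes: descent 1, river 4
min |a| on river = 7

7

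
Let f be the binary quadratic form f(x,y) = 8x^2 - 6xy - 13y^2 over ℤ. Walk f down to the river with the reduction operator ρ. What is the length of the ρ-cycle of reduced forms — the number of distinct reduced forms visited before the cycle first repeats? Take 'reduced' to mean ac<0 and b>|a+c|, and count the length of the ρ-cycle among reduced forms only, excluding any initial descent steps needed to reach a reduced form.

D = 452, ⌊√D⌋ = 21
descent: ρ → (-13,6,8)  [lands on river]
river: ρ → (8,10,-11)
river: ρ → (-11,12,7)
river: ρ → (7,16,-7)
river: ρ → (-7,12,11)
river: ρ → (11,10,-8)
river: ρ → (-8,6,13)
river: ρ → (13,20,-1)
river: ρ → (-1,20,13)
river: ρ → (13,6,-8)
river: ρ → (-8,10,11)
river: ρ → (11,12,-7)
river: ρ → (-7,16,7)
river: ρ → (7,12,-11)
river: ρ → (-11,10,8)
river: ρ → (8,6,-13)
river: ρ → (-13,20,1)
river: ρ → (1,20,-13)
ρ-cycle length = 18 (tail of 1 descent step not counted)

18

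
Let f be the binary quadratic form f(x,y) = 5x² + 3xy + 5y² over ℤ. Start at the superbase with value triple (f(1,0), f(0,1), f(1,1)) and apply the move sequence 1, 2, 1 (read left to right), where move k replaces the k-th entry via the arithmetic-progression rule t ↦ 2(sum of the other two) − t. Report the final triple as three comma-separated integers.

start (5,5,13) = (f(1,0),f(0,1),f(1,1))
replace slot 1: 2·(5+13) − 5 = 31 → (31,5,13)
replace slot 2: 2·(31+13) − 5 = 83 → (31,83,13)
replace slot 1: 2·(83+13) − 31 = 161 → (161,83,13)

161,83,13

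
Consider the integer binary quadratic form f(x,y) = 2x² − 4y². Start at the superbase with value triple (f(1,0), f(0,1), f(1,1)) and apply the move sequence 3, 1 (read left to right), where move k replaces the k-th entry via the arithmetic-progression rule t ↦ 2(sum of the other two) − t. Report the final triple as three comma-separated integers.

start (2,-4,-2) = (f(1,0),f(0,1),f(1,1))
replace slot 3: 2·(2+(-4)) − (-2) = -2 → (2,-4,-2)
replace slot 1: 2·((-4)+(-2)) − 2 = -14 → (-14,-4,-2)

-14,-4,-2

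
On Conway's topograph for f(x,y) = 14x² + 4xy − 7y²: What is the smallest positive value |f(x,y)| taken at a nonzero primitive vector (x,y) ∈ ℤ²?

descent: ρ → (-7,10,11)  [lands on river]
river: ρ → (11,12,-6)
river: ρ → (-6,12,11)
river: ρ → (11,10,-7)
river: ρ → (-7,18,3)
river: ρ → (3,18,-7)
closes: descent 1, river 6
min |a| on river = 3

3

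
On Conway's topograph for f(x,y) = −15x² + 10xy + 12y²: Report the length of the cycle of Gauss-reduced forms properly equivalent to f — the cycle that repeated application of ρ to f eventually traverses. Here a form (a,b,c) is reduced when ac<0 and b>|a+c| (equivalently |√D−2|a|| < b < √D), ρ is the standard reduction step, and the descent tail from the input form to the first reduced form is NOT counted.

D = 820, ⌊√D⌋ = 28
river: ρ → (12,14,-13)
river: ρ → (-13,12,13)
river: ρ → (13,14,-12)
river: ρ → (-12,10,15)
river: ρ → (15,20,-7)
river: ρ → (-7,22,12)
river: ρ → (12,26,-3)
river: ρ → (-3,28,3)
river: ρ → (3,26,-12)
river: ρ → (-12,22,7)
river: ρ → (7,20,-15)
river: ρ → (-15,10,12)
ρ-cycle length = 12 (tail of 0 descent steps not counted)

12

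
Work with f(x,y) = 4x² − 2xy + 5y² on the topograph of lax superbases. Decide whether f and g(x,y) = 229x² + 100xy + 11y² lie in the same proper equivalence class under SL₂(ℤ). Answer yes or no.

D₁ = -76, D₂ = -76
f: reduced (well bottom): (4,-2,5) with a≤c, −a<b≤a
g: flip: (229,100,11)→(11,-100,229)
g: translate: b→10 (≡-100 mod 22), so (11,-100,229)→(11,10,4)
g: flip: (11,10,4)→(4,-10,11)
g: translate: b→-2 (≡-10 mod 8), so (4,-10,11)→(4,-2,5)
g: reduced (well bottom): (4,-2,5) with a≤c, −a<b≤a
reduced forms (4, -2, 5) vs (4, -2, 5) ⇒ equivalent

yes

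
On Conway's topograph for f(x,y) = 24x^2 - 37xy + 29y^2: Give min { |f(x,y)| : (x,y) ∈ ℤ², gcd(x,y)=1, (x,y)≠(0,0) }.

translate: b→11 (≡-37 mod 48), so (24,-37,29)→(24,11,16)
flip: (24,11,16)→(16,-11,24)
reduced (well bottom): (16,-11,24) with a≤c, −a<b≤a
well minimum = a = 16

16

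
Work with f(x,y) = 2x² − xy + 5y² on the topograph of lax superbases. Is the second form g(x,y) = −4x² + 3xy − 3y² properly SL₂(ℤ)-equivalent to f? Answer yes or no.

D₁ = -39, D₂ = -39
f: reduced (well bottom): (2,-1,5) with a≤c, −a<b≤a
g is negative-definite; reduce −g:
−g: flip: (4,-3,3)→(3,3,4)
−g: reduced (well bottom): (3,3,4) with a≤c, −a<b≤a
flip sign back: reduced form of g is (-3,-3,-4)
reduced forms (2, -1, 5) vs (-3, -3, -4) ⇒ inequivalent

no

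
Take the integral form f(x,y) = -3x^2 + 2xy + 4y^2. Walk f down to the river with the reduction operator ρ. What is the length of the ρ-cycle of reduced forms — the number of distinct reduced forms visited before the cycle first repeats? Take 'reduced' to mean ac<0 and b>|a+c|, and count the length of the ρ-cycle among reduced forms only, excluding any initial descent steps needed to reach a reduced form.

D = 52, ⌊√D⌋ = 7
river: ρ → (4,6,-1)
river: ρ → (-1,6,4)
river: ρ → (4,2,-3)
river: ρ → (-3,4,3)
river: ρ → (3,2,-4)
river: ρ → (-4,6,1)
river: ρ → (1,6,-4)
river: ρ → (-4,2,3)
river: ρ → (3,4,-3)
river: ρ → (-3,2,4)
ρ-cycle length = 10 (tail of 0 descent steps not counted)

10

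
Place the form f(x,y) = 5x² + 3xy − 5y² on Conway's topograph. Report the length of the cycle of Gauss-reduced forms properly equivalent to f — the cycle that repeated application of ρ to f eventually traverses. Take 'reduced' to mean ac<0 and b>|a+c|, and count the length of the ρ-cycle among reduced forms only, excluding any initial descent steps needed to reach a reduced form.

D = 109, ⌊√D⌋ = 10
river: ρ → (-5,7,3)
river: ρ → (3,5,-7)
river: ρ → (-7,9,1)
river: ρ → (1,9,-7)
river: ρ → (-7,5,3)
river: ρ → (3,7,-5)
river: ρ → (-5,3,5)
river: ρ → (5,7,-3)
river: ρ → (-3,5,7)
river: ρ → (7,9,-1)
river: ρ → (-1,9,7)
river: ρ → (7,5,-3)
river: ρ → (-3,7,5)
river: ρ → (5,3,-5)
ρ-cycle length = 14 (tail of 0 descent steps not counted)

14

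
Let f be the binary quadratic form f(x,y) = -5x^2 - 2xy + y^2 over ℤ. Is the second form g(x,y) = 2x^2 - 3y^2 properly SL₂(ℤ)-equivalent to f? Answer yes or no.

D₁ = 24, D₂ = 24
river cycle of f (length 2): (1, 4, -2), (-2, 4, 1)
river cycle of g (length 2): (2, 4, -1), (-1, 4, 2)
cycles differ ⇒ inequivalent

no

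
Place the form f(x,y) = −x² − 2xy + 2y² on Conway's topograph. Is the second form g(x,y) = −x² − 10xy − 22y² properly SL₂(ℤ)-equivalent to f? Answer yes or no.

D₁ = 12, D₂ = 12
river cycle of f (length 2): (2, 2, -1), (-1, 2, 2)
river cycle of g (length 2): (-1, 2, 2), (2, 2, -1)
cycles coincide ⇒ equivalent

yes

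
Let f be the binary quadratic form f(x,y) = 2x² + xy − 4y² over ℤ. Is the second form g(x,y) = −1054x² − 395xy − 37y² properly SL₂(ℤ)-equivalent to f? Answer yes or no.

D₁ = 33, D₂ = 33
river cycle of f (length 4): (2, 5, -1), (-1, 5, 2), (2, 3, -3), (-3, 3, 2)
river cycle of g (length 4): (2, 5, -1), (-1, 5, 2), (2, 3, -3), (-3, 3, 2)
cycles coincide ⇒ equivalent

yes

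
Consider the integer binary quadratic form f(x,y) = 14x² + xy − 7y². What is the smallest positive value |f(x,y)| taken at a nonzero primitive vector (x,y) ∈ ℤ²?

descent: ρ → (-7,13,8)  [lands on river]
river: ρ → (8,19,-1)
river: ρ → (-1,19,8)
river: ρ → (8,13,-7)
river: ρ → (-7,15,6)
river: ρ → (6,9,-13)
river: ρ → (-13,17,2)
river: ρ → (2,19,-4)
river: ρ → (-4,13,14)
river: ρ → (14,15,-3)
river: ρ → (-3,15,14)
river: ρ → (14,13,-4)
river: ρ → (-4,19,2)
river: ρ → (2,17,-13)
river: ρ → (-13,9,6)
river: ρ → (6,15,-7)
closes: descent 1, river 16
min |a| on river = 1

1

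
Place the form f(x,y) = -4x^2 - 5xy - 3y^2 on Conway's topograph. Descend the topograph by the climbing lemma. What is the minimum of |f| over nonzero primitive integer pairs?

translate: b→-3 (≡5 mod 8), so (4,5,3)→(4,-3,2)
flip: (4,-3,2)→(2,3,4)
translate: b→-1 (≡3 mod 4), so (2,3,4)→(2,-1,3)
reduced (well bottom): (2,-1,3) with a≤c, −a<b≤a
well minimum |f| = |-2| = 2 (negative-definite)

2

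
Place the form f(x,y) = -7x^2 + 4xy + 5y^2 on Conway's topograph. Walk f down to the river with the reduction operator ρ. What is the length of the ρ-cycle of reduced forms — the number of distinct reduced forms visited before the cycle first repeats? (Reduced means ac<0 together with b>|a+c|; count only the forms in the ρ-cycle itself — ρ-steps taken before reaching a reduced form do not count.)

D = 156, ⌊√D⌋ = 12
river: ρ → (5,6,-6)
river: ρ → (-6,6,5)
river: ρ → (5,4,-7)
river: ρ → (-7,10,2)
river: ρ → (2,10,-7)
river: ρ → (-7,4,5)
ρ-cycle length = 6 (tail of 0 descent steps not counted)

6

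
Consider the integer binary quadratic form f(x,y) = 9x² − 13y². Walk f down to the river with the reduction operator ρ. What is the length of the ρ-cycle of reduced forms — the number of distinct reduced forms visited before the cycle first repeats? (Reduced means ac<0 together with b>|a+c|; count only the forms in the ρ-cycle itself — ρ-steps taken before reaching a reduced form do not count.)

D = 468, ⌊√D⌋ = 21
descent: ρ → (-13,0,9)
descent: ρ → (9,18,-4)  [lands on river]
river: ρ → (-4,14,17)
river: ρ → (17,20,-1)
river: ρ → (-1,20,17)
river: ρ → (17,14,-4)
river: ρ → (-4,18,9)
ρ-cycle length = 6 (tail of 2 descent steps not counted)

6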